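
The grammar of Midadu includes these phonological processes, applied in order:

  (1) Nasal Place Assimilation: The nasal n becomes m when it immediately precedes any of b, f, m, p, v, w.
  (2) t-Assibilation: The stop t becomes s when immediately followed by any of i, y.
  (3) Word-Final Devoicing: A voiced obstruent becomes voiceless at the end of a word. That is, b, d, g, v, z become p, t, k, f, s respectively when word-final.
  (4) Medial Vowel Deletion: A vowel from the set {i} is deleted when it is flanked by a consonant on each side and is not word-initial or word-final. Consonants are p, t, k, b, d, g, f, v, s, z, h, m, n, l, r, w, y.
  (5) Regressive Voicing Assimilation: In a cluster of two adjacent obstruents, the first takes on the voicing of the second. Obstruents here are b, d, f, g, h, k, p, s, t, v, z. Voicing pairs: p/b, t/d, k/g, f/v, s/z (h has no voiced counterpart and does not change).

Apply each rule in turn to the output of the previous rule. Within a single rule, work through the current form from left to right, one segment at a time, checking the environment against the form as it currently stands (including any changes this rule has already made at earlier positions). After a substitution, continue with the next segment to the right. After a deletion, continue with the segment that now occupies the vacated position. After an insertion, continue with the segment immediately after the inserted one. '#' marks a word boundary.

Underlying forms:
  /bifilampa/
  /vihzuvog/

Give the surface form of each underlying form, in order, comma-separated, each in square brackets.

/bifilampa/:
  (1) Nasal Place Assimilation: no change — [bifilampa]
  (2) t-Assibilation: no change — [bifilampa]
  (3) Word-Final Devoicing: no change — [bifilampa]
  (4) Medial Vowel Deletion: [bifilampa] → [bflampa]
  (5) Regressive Voicing Assimilation: [bflampa] → [pflampa]
/vihzuvog/:
  (1) Nasal Place Assimilation: no change — [vihzuvog]
  (2) t-Assibilation: no change — [vihzuvog]
  (3) Word-Final Devoicing: [vihzuvog] → [vihzuvok]
  (4) Medial Vowel Deletion: [vihzuvok] → [vhzuvok]
  (5) Regressive Voicing Assimilation: [vhzuvok] → [fhzuvok]

[pflampa], [fhzuvok]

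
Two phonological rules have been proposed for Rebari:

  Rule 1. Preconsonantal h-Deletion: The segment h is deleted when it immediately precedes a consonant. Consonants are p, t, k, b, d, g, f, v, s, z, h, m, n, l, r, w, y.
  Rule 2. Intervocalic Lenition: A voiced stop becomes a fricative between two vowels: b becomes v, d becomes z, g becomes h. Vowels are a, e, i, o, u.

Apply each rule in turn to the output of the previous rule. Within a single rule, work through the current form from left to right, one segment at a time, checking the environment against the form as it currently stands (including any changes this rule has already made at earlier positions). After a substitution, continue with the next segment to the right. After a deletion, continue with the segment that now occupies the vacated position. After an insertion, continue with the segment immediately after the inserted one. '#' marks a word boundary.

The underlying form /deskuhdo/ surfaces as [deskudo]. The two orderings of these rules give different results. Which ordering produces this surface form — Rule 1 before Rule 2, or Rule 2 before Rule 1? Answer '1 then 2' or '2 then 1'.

Order 1 then 2:
  1 Preconsonantal h-Deletion: [deskuhdo] → [deskudo]
  2 Intervocalic Lenition: [deskudo] → [deskuzo]
  result: [deskuzo]
Order 2 then 1:
  2 Intervocalic Lenition: no change — [deskuhdo]
  1 Preconsonantal h-Deletion: [deskuhdo] → [deskudo]
  result: [deskudo]

2 then 1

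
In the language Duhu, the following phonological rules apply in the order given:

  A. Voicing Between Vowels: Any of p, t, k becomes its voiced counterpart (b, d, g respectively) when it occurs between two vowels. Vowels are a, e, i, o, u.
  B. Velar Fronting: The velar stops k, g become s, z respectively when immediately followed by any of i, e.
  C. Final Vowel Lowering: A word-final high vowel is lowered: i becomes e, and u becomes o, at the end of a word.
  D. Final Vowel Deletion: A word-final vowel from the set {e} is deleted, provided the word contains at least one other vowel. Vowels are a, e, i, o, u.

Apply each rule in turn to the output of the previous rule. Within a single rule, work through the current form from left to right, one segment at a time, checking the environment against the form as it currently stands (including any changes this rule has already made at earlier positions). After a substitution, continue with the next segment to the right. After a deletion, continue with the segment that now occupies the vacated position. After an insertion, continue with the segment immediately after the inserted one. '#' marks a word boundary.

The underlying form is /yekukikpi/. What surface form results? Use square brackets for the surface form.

A Voicing Between Vowels: [yekukikpi] → [yegugikpi]
B Velar Fronting: [yegugikpi] → [yeguzikpi]
C Final Vowel Lowering: [yeguzikpi] → [yeguzikpe]
D Final Vowel Deletion: [yeguzikpe] → [yeguzikp]

[yeguzikp]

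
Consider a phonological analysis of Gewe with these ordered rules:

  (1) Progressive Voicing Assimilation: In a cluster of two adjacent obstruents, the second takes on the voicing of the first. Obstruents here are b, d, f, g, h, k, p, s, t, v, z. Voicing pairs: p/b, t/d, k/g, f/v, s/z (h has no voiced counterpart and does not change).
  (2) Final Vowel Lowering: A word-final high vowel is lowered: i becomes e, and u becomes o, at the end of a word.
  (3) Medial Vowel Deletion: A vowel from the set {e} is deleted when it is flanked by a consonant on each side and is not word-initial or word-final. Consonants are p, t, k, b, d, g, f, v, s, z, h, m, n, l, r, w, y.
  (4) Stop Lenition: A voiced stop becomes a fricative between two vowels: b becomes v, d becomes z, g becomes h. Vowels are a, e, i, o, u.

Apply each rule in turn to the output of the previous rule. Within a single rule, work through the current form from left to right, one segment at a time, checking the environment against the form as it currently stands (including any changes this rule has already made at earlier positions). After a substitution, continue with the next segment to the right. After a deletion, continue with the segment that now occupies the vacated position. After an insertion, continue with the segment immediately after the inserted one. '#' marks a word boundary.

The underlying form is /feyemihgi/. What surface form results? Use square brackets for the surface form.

[fymihke]

(1) Progressive Voicing Assimilation: [feyemihgi] → [feyemihki]
(2) Final Vowel Lowering: [feyemihki] → [feyemihke]
(3) Medial Vowel Deletion: [feyemihke] → [fymihke]
(4) Stop Lenition: no change — [fymihke]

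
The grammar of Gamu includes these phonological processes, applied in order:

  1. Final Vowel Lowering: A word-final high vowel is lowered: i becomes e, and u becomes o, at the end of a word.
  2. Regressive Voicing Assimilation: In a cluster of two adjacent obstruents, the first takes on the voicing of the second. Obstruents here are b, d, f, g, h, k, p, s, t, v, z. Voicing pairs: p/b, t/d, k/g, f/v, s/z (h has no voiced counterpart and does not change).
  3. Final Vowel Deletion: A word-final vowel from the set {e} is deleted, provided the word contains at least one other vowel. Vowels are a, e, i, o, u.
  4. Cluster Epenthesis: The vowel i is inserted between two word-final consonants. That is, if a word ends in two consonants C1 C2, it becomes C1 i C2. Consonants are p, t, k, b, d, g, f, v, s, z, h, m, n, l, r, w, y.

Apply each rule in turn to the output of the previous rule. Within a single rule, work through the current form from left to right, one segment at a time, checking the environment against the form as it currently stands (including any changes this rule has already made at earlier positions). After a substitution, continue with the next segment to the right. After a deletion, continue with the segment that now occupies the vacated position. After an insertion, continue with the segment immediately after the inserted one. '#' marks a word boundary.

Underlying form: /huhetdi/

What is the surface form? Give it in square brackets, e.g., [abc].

1 Final Vowel Lowering: [huhetdi] → [huhetde]
2 Regressive Voicing Assimilation: [huhetde] → [huhedde]
3 Final Vowel Deletion: [huhedde] → [huhedd]
4 Cluster Epenthesis: [huhedd] → [huhedid]

[huhedid]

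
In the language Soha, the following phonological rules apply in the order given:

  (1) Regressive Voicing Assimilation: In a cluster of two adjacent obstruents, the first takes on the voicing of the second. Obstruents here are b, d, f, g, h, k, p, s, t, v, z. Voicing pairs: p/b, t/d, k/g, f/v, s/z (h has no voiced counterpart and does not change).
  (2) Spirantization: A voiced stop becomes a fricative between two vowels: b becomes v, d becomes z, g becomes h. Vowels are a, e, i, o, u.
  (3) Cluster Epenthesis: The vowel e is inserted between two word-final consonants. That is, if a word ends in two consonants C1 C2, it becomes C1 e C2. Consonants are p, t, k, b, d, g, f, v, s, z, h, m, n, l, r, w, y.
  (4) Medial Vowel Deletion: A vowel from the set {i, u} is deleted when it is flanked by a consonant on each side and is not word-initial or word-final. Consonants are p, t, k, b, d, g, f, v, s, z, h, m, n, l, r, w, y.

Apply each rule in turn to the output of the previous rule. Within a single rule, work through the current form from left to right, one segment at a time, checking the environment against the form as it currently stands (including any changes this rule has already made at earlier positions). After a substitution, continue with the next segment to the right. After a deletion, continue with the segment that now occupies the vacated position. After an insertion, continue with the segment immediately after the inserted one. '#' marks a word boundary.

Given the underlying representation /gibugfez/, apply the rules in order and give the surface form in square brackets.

(1) Regressive Voicing Assimilation: [gibugfez] → [gibukfez]
(2) Spirantization: [gibukfez] → [givukfez]
(3) Cluster Epenthesis: no change — [givukfez]
(4) Medial Vowel Deletion: [givukfez] → [gvkfez]

[gvkfez]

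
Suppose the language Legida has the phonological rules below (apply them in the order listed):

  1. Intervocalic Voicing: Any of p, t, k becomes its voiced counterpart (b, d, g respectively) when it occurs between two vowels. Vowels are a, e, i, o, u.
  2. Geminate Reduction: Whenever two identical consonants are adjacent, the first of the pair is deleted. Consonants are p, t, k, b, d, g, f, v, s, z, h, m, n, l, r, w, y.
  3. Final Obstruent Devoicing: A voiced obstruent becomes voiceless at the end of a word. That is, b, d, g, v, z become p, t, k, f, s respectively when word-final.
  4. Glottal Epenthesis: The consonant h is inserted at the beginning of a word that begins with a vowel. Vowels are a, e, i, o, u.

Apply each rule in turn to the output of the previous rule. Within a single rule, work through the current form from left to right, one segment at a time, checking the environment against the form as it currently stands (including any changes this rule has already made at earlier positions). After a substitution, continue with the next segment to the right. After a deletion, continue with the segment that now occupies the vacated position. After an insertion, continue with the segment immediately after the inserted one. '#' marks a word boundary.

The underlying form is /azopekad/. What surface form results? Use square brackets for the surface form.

[hazobegat]

1 Intervocalic Voicing: [azopekad] → [azobegad]
2 Geminate Reduction: no change — [azobegad]
3 Final Obstruent Devoicing: [azobegad] → [azobegat]
4 Glottal Epenthesis: [azobegat] → [hazobegat]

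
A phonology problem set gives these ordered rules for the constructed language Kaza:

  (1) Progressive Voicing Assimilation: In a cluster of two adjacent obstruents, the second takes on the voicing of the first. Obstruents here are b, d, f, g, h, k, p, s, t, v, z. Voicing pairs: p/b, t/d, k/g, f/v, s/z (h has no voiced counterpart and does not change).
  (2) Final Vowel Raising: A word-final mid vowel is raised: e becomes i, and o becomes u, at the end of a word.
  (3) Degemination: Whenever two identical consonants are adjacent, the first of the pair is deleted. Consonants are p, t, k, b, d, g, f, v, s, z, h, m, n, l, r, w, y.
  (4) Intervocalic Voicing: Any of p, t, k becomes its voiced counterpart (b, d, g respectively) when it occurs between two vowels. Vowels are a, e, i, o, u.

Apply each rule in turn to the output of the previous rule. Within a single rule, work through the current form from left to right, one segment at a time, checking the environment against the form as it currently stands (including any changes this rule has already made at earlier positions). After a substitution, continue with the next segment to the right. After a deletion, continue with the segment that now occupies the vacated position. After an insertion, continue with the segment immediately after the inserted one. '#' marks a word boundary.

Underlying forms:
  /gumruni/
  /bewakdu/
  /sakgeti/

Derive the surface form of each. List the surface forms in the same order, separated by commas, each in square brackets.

[gumruni], [bewaktu], [sagedi]

/gumruni/:
  (1) Progressive Voicing Assimilation: no change — [gumruni]
  (2) Final Vowel Raising: no change — [gumruni]
  (3) Degemination: no change — [gumruni]
  (4) Intervocalic Voicing: no change — [gumruni]
/bewakdu/:
  (1) Progressive Voicing Assimilation: [bewakdu] → [bewaktu]
  (2) Final Vowel Raising: no change — [bewaktu]
  (3) Degemination: no change — [bewaktu]
  (4) Intervocalic Voicing: no change — [bewaktu]
/sakgeti/:
  (1) Progressive Voicing Assimilation: [sakgeti] → [sakketi]
  (2) Final Vowel Raising: no change — [sakketi]
  (3) Degemination: [sakketi] → [saketi]
  (4) Intervocalic Voicing: [saketi] → [sagedi]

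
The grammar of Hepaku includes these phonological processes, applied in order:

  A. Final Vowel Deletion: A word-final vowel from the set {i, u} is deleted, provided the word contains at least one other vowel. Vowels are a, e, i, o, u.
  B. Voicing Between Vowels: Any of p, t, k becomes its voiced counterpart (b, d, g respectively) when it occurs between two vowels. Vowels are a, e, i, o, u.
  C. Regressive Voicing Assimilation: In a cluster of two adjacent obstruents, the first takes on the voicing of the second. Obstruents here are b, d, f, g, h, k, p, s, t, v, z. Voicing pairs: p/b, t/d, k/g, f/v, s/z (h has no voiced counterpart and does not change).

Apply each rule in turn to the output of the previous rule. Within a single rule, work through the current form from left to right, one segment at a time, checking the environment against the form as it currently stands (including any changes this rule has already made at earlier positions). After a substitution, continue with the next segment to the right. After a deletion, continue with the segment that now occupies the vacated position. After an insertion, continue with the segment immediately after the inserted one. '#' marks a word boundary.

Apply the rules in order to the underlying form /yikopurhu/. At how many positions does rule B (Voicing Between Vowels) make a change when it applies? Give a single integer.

2

A Final Vowel Deletion: [yikopurhu] → [yikopurh]
B Voicing Between Vowels: [yikopurh] → [yigoburh]
C Regressive Voicing Assimilation: no change — [yigoburh]
Rule B changed 2 position(s).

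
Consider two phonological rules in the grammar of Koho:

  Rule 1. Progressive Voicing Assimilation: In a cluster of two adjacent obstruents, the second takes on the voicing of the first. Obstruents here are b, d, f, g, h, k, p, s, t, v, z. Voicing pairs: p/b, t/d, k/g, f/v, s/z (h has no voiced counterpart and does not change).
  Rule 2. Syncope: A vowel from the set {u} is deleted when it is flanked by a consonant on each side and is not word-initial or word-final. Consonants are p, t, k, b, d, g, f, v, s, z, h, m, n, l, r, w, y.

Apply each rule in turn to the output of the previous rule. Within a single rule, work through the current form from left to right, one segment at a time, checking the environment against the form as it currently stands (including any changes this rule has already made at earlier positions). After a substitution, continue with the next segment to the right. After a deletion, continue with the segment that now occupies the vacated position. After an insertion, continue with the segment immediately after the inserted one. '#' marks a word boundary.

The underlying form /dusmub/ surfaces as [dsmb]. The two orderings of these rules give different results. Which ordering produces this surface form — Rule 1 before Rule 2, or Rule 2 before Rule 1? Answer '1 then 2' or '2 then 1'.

1 then 2

Order 1 then 2:
  1 Progressive Voicing Assimilation: no change — [dusmub]
  2 Syncope: [dusmub] → [dsmb]
  result: [dsmb]
Order 2 then 1:
  2 Syncope: [dusmub] → [dsmb]
  1 Progressive Voicing Assimilation: [dsmb] → [dzmb]
  result: [dzmb]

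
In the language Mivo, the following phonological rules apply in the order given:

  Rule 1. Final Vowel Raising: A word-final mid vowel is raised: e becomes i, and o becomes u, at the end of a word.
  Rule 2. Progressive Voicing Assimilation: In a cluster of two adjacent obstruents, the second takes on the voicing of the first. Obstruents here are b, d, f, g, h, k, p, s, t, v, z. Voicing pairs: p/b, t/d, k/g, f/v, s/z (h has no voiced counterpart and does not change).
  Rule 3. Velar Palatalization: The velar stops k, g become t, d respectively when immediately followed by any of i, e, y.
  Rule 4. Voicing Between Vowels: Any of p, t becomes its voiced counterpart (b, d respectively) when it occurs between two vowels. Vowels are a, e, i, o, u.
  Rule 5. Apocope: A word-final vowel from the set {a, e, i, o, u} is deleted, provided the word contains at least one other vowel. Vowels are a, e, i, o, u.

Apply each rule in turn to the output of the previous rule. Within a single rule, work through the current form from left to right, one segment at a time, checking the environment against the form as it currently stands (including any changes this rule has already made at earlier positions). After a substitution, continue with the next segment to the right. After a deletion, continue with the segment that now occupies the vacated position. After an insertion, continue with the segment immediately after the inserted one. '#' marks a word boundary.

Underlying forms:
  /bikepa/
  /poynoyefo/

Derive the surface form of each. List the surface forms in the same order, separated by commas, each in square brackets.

[bideb], [poynoyef]

/bikepa/:
  Rule 1 Final Vowel Raising: no change — [bikepa]
  Rule 2 Progressive Voicing Assimilation: no change — [bikepa]
  Rule 3 Velar Palatalization: [bikepa] → [bitepa]
  Rule 4 Voicing Between Vowels: [bitepa] → [bideba]
  Rule 5 Apocope: [bideba] → [bideb]
/poynoyefo/:
  Rule 1 Final Vowel Raising: [poynoyefo] → [poynoyefu]
  Rule 2 Progressive Voicing Assimilation: no change — [poynoyefu]
  Rule 3 Velar Palatalization: no change — [poynoyefu]
  Rule 4 Voicing Between Vowels: no change — [poynoyefu]
  Rule 5 Apocope: [poynoyefu] → [poynoyef]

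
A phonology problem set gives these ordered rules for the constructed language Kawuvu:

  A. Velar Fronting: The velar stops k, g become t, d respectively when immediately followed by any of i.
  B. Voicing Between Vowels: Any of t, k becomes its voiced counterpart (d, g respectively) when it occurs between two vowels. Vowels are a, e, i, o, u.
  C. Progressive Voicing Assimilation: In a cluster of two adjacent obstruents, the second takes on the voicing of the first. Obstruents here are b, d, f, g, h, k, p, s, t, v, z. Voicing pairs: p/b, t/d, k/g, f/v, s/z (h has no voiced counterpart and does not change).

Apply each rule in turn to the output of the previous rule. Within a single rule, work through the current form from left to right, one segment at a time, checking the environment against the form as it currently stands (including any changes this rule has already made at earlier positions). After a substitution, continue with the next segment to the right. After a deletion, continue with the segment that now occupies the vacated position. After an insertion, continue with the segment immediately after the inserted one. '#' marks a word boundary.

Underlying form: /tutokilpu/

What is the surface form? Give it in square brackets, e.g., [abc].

A Velar Fronting: [tutokilpu] → [tutotilpu]
B Voicing Between Vowels: [tutotilpu] → [tudodilpu]
C Progressive Voicing Assimilation: no change — [tudodilpu]

[tudodilpu]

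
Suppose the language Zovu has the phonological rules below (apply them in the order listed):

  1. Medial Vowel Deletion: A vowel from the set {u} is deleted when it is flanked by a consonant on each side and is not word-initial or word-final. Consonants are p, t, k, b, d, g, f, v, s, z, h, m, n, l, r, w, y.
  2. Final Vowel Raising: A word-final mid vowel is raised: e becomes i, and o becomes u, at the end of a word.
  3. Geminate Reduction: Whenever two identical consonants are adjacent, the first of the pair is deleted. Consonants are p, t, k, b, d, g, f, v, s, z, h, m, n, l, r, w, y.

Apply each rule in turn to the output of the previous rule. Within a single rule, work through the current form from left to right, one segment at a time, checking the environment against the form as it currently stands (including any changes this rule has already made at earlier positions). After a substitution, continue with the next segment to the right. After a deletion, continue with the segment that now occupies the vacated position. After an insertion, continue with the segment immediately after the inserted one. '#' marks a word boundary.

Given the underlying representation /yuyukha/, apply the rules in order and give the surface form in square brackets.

[ykha]

1 Medial Vowel Deletion: [yuyukha] → [yykha]
2 Final Vowel Raising: no change — [yykha]
3 Geminate Reduction: [yykha] → [ykha]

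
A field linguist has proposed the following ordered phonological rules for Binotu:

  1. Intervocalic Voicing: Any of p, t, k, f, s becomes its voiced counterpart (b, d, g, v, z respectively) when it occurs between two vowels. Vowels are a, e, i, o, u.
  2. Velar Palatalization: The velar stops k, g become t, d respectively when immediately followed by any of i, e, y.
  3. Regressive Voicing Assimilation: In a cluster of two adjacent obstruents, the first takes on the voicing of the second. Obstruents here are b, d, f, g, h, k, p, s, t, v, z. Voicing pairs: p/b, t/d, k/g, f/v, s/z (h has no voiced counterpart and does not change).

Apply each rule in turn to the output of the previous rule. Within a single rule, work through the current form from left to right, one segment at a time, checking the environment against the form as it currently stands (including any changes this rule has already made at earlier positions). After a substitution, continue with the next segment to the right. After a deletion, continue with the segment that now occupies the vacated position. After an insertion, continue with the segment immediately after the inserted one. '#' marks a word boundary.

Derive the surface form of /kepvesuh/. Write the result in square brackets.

[tebvezuh]

1 Intervocalic Voicing: [kepvesuh] → [kepvezuh]
2 Velar Palatalization: [kepvezuh] → [tepvezuh]
3 Regressive Voicing Assimilation: [tepvezuh] → [tebvezuh]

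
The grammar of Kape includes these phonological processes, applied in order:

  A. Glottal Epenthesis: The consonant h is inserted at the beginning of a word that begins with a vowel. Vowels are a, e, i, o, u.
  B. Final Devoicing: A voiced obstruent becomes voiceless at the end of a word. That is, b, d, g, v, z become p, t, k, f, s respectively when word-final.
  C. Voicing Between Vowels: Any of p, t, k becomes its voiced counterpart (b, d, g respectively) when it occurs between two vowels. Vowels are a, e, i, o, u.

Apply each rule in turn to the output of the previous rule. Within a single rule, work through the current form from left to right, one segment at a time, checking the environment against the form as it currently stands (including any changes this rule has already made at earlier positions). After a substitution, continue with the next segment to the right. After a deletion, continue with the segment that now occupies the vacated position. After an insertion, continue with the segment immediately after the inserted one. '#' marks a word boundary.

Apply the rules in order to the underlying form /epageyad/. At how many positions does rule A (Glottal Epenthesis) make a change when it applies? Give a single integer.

A Glottal Epenthesis: [epageyad] → [hepageyad]
B Final Devoicing: [hepageyad] → [hepageyat]
C Voicing Between Vowels: [hepageyat] → [hebageyat]
Rule A changed 1 position(s).

1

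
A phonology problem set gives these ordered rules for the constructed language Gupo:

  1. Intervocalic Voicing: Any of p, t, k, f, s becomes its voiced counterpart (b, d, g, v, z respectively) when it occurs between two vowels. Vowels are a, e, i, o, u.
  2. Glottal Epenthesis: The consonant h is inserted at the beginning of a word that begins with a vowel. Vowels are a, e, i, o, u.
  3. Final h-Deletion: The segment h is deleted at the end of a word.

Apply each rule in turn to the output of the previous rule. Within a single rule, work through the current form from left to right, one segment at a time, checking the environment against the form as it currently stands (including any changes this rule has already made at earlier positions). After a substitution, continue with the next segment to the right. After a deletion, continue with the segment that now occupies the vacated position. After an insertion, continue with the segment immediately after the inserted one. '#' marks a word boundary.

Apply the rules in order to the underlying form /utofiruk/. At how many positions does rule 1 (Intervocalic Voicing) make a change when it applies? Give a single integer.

1 Intervocalic Voicing: [utofiruk] → [udoviruk]
2 Glottal Epenthesis: [udoviruk] → [hudoviruk]
3 Final h-Deletion: no change — [hudoviruk]
Rule 1 changed 2 position(s).

2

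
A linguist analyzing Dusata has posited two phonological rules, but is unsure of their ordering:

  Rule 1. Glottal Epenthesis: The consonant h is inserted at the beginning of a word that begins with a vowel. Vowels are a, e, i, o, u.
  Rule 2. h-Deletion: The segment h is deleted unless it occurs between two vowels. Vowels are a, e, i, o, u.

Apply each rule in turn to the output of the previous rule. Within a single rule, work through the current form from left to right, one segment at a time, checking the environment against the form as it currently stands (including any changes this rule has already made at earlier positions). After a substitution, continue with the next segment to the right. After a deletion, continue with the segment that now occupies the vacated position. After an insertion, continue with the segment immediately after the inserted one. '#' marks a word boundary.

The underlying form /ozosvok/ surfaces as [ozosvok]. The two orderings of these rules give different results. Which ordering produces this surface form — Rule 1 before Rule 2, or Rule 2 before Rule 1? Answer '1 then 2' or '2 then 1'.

1 then 2

Order 1 then 2:
  1 Glottal Epenthesis: [ozosvok] → [hozosvok]
  2 h-Deletion: [hozosvok] → [ozosvok]
  result: [ozosvok]
Order 2 then 1:
  2 h-Deletion: no change — [ozosvok]
  1 Glottal Epenthesis: [ozosvok] → [hozosvok]
  result: [hozosvok]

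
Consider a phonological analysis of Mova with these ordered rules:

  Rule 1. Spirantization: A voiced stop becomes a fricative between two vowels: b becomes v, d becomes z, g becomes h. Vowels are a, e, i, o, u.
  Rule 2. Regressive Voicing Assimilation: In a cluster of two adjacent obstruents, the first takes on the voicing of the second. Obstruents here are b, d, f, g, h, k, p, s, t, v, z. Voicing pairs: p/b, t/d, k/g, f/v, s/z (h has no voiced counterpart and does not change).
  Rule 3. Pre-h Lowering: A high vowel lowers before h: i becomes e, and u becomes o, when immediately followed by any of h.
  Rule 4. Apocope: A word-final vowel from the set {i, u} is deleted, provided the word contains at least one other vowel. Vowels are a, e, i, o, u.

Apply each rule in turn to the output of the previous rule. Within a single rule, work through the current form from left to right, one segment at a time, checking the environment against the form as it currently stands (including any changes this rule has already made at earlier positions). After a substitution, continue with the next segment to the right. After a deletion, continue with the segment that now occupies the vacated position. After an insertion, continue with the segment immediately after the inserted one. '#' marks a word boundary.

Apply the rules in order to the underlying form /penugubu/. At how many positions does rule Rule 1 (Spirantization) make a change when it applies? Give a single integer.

Rule 1 Spirantization: [penugubu] → [penuhuvu]
Rule 2 Regressive Voicing Assimilation: no change — [penuhuvu]
Rule 3 Pre-h Lowering: [penuhuvu] → [penohuvu]
Rule 4 Apocope: [penohuvu] → [penohuv]
Rule Rule 1 changed 2 position(s).

2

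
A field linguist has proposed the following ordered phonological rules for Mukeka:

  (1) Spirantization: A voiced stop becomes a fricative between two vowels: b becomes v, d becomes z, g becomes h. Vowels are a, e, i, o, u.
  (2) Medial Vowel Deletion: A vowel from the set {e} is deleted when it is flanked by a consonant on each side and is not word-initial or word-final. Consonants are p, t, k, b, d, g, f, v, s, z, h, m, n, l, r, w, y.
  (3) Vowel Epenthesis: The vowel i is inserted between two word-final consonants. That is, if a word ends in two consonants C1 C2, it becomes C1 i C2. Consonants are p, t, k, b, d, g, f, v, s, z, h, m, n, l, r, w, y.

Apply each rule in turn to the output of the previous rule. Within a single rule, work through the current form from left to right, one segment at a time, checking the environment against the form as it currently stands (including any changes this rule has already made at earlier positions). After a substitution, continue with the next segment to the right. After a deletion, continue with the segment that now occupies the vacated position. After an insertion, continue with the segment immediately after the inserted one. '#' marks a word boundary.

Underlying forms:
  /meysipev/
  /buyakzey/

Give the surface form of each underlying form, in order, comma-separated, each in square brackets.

/meysipev/:
  (1) Spirantization: no change — [meysipev]
  (2) Medial Vowel Deletion: [meysipev] → [mysipv]
  (3) Vowel Epenthesis: [mysipv] → [mysipiv]
/buyakzey/:
  (1) Spirantization: no change — [buyakzey]
  (2) Medial Vowel Deletion: [buyakzey] → [buyakzy]
  (3) Vowel Epenthesis: [buyakzy] → [buyakziy]

[mysipiv], [buyakziy]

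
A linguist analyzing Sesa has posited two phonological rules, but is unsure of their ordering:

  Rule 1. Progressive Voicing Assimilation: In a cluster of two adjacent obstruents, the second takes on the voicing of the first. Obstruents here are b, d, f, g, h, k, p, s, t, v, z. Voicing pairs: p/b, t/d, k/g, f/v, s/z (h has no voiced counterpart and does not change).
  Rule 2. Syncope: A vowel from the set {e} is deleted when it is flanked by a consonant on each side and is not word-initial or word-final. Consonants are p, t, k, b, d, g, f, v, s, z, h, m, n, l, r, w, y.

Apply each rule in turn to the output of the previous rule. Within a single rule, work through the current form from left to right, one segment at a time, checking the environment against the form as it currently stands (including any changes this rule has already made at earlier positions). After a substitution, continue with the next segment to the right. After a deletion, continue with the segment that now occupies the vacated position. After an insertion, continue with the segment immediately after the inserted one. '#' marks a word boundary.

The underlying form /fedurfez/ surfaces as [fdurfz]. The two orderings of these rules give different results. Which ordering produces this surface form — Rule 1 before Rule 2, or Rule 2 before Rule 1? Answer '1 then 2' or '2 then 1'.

1 then 2

Order 1 then 2:
  1 Progressive Voicing Assimilation: no change — [fedurfez]
  2 Syncope: [fedurfez] → [fdurfz]
  result: [fdurfz]
Order 2 then 1:
  2 Syncope: [fedurfez] → [fdurfz]
  1 Progressive Voicing Assimilation: [fdurfz] → [fturfs]
  result: [fturfs]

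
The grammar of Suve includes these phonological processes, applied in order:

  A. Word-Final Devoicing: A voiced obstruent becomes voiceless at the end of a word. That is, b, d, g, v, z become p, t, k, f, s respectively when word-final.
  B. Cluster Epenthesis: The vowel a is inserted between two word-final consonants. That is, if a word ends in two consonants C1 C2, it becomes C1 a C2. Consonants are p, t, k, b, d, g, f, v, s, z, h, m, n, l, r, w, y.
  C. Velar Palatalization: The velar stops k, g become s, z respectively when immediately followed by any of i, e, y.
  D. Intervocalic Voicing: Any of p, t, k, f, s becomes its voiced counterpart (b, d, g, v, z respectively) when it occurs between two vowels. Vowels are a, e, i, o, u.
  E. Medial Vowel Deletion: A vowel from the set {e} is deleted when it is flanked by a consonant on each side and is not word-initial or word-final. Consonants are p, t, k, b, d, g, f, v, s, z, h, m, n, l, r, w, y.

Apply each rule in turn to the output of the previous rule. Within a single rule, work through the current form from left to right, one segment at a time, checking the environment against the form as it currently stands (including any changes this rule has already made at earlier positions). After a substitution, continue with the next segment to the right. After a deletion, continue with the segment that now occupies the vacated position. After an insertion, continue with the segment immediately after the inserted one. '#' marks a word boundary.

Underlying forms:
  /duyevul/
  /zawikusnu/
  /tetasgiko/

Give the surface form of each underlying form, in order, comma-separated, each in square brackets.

[duyvul], [zawigusnu], [tdaszigo]

/duyevul/:
  A Word-Final Devoicing: no change — [duyevul]
  B Cluster Epenthesis: no change — [duyevul]
  C Velar Palatalization: no change — [duyevul]
  D Intervocalic Voicing: no change — [duyevul]
  E Medial Vowel Deletion: [duyevul] → [duyvul]
/zawikusnu/:
  A Word-Final Devoicing: no change — [zawikusnu]
  B Cluster Epenthesis: no change — [zawikusnu]
  C Velar Palatalization: no change — [zawikusnu]
  D Intervocalic Voicing: [zawikusnu] → [zawigusnu]
  E Medial Vowel Deletion: no change — [zawigusnu]
/tetasgiko/:
  A Word-Final Devoicing: no change — [tetasgiko]
  B Cluster Epenthesis: no change — [tetasgiko]
  C Velar Palatalization: [tetasgiko] → [tetasziko]
  D Intervocalic Voicing: [tetasziko] → [tedaszigo]
  E Medial Vowel Deletion: [tedaszigo] → [tdaszigo]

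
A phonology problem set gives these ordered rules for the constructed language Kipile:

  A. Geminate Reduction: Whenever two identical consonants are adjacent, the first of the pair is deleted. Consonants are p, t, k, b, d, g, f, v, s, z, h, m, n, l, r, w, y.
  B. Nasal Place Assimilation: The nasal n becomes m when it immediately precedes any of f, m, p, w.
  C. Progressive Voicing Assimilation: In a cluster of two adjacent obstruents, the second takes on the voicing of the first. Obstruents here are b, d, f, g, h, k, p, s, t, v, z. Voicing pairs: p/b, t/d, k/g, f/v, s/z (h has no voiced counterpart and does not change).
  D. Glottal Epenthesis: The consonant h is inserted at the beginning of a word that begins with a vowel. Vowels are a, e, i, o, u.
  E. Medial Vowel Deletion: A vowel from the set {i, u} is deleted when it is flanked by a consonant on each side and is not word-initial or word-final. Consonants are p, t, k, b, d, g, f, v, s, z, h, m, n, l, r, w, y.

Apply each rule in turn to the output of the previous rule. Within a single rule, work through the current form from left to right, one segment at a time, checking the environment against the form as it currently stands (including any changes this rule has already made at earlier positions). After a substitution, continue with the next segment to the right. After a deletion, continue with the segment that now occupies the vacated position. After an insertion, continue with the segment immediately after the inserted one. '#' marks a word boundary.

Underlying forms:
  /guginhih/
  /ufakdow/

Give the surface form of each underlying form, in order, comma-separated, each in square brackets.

/guginhih/:
  A Geminate Reduction: no change — [guginhih]
  B Nasal Place Assimilation: no change — [guginhih]
  C Progressive Voicing Assimilation: no change — [guginhih]
  D Glottal Epenthesis: no change — [guginhih]
  E Medial Vowel Deletion: [guginhih] → [ggnhh]
/ufakdow/:
  A Geminate Reduction: no change — [ufakdow]
  B Nasal Place Assimilation: no change — [ufakdow]
  C Progressive Voicing Assimilation: [ufakdow] → [ufaktow]
  D Glottal Epenthesis: [ufaktow] → [hufaktow]
  E Medial Vowel Deletion: [hufaktow] → [hfaktow]

[ggnhh], [hfaktow]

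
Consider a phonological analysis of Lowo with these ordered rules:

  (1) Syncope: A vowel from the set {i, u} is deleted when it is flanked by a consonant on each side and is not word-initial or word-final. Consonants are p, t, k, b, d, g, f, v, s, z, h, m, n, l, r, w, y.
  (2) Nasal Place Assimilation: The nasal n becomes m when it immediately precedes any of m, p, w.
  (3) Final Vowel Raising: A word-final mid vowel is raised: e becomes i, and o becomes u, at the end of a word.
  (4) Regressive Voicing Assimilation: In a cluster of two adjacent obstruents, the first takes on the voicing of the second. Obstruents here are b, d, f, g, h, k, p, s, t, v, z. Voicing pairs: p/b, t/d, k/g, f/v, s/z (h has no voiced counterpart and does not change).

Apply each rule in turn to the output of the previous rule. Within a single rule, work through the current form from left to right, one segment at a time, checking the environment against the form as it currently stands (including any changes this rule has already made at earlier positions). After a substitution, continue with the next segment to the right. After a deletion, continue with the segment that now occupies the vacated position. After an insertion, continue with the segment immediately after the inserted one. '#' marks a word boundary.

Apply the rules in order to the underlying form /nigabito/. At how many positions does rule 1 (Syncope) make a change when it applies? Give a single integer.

(1) Syncope: [nigabito] → [ngabto]
(2) Nasal Place Assimilation: no change — [ngabto]
(3) Final Vowel Raising: [ngabto] → [ngabtu]
(4) Regressive Voicing Assimilation: [ngabtu] → [ngaptu]
Rule 1 changed 2 position(s).

2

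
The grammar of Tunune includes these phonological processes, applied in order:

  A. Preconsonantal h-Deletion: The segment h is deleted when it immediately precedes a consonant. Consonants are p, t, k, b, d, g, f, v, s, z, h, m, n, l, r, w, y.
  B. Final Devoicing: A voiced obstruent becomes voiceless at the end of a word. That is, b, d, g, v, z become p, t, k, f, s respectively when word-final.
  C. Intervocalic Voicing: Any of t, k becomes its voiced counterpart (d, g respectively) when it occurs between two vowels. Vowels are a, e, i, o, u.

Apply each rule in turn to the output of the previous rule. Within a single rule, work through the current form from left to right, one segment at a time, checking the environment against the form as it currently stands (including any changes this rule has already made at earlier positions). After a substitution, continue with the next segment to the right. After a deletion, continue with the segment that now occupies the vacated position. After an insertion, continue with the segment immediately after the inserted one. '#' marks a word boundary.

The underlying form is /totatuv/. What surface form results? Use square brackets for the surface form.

[todaduf]

A Preconsonantal h-Deletion: no change — [totatuv]
B Final Devoicing: [totatuv] → [totatuf]
C Intervocalic Voicing: [totatuf] → [todaduf]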